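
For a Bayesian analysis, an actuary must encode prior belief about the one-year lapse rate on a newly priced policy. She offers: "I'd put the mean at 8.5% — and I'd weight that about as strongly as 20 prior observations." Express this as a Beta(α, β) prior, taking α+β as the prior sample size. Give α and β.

α = 1.7, β = 18.3

Under the effective-sample-size interpretation, Beta(α, β) has prior mean α/(α+β) and prior sample size α+β.
So α+β = 20 and α/(α+β) = 0.085, giving α = 0.085·20 = 1.7 and β = 20 − 1.7 = 18.3.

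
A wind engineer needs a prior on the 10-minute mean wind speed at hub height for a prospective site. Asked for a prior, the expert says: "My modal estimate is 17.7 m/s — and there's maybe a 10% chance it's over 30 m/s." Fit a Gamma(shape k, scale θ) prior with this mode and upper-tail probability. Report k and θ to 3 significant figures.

k ≈ 7.8, θ ≈ 2.6

Gamma(k,θ) with k>1 has mode (k−1)θ, so θ = 17.7/(k−1).
Need P(X < 30) = 0.9 with θ tied to k this way. Start at k = 2, θ = 17.7: P(X<30) ≈ 0.505.
Too low — raise k to concentrate. Iterating converges to k ≈ 7.8.
Then θ = 17.7/(7.8−1) ≈ 2.6.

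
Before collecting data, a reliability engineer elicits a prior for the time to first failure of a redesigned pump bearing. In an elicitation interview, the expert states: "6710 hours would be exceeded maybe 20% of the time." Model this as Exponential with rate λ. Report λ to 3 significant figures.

λ ≈ 0.00024

P(T > 6710.0) = e^(−λ·6710.0) = 0.2, so λ = −ln(0.2)/6710.0 = 0.00024.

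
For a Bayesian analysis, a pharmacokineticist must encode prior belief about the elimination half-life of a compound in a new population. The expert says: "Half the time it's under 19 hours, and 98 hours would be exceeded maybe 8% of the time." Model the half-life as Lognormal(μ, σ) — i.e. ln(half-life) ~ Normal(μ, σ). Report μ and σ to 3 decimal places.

μ ≈ 2.944, σ ≈ 1.168

If T ~ Lognormal(μ,σ) then ln T ~ Normal(μ,σ), so the p-quantile of ln T is μ + z_p·σ.
ln(19) = 2.944 and ln(98) = 4.585; z_{0.5} = 0, z_{0.92} = 1.405.
σ = (4.585 − 2.944)/(1.405 − (0)) = 1.168.
μ = 2.944 − (0)·1.168 = 2.944.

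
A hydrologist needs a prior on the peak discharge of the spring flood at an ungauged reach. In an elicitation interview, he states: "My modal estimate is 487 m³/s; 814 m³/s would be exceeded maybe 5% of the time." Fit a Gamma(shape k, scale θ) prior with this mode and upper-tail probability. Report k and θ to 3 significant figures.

k ≈ 11.6, θ ≈ 46

Gamma(k,θ) with k>1 has mode (k−1)θ, so θ = 487/(k−1).
Need P(X < 814) = 0.95 with θ tied to k this way. Start at k = 2, θ = 487: P(X<814) ≈ 0.498.
Too low — raise k to concentrate. Iterating converges to k ≈ 11.6.
Then θ = 487/(11.6−1) ≈ 46.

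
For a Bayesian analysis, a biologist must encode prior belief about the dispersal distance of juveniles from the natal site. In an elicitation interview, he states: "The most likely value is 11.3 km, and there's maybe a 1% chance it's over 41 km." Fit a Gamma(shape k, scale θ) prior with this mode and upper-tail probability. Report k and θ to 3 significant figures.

Gamma(k,θ) with k>1 has mode (k−1)θ, so θ = 11.3/(k−1).
Need P(X < 41) = 0.99 with θ tied to k this way. Start at k = 2, θ = 11.3: P(X<41) ≈ 0.877.
Too low — raise k to concentrate. Iterating converges to k ≈ 3.58.
Then θ = 11.3/(3.58−1) ≈ 4.37.

k ≈ 3.58, θ ≈ 4.37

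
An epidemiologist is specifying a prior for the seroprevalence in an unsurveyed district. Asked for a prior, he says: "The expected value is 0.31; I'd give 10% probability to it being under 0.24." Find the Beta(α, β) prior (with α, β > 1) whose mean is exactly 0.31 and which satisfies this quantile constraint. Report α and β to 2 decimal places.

α ≈ 21.31, β ≈ 47.44

With mean 0.31 fixed, write α = 0.31s, β = 0.69s where s = α+β.
Need P(θ < 0.24) = 0.1 under Beta(0.31s, 0.69s). Normal approximation: (q−m)/√(m(1−m)/s) ≈ z_{0.1} = -1.28, so s ≈ 0.31·0.69·(-1.28)²/(0.24−0.31)² = 71.7.
At s = 71.7: P(θ<0.24) ≈ 0.095. Adjusting to match 0.1 gives s ≈ 68.75.
So α = 0.31·68.75 ≈ 21.31, β = 0.69·68.75 ≈ 47.44.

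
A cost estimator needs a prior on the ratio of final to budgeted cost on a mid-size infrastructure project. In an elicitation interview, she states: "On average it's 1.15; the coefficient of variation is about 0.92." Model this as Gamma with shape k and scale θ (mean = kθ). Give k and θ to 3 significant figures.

k ≈ 1.18, θ ≈ 0.973

For Gamma(k, scale θ): mean = kθ, variance = kθ², so CV = 1/√k.
CV = 0.92, hence k = 1/CV² = 1.18.
Then θ = mean/k = 1.15/1.18 = 0.973.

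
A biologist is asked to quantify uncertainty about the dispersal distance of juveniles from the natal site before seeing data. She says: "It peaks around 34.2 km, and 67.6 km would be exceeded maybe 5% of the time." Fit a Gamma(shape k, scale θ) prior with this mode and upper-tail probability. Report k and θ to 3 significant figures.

Gamma(k,θ) with k>1 has mode (k−1)θ, so θ = 34.2/(k−1).
Need P(X < 67.6) = 0.95 with θ tied to k this way. Start at k = 2, θ = 34.2: P(X<67.6) ≈ 0.588.
Too low — raise k to concentrate. Iterating converges to k ≈ 6.97.
Then θ = 34.2/(6.97−1) ≈ 5.72.

k ≈ 6.97, θ ≈ 5.72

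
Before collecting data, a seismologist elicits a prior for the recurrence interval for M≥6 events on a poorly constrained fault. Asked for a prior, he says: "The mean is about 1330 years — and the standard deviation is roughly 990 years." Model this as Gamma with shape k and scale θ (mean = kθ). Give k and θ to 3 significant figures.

For Gamma(k, scale θ): mean = kθ, variance = kθ², so CV = 1/√k.
CV = SD/mean = 990/1330 = 0.7444, hence k = 1/CV² = 1.8.
Then θ = mean/k = 1330/1.8 = 737.

k ≈ 1.8, θ ≈ 737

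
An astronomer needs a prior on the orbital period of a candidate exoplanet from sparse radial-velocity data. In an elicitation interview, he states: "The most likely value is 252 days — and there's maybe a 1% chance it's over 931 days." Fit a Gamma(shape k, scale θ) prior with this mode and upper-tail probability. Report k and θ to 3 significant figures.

k ≈ 3.5, θ ≈ 101

Gamma(k,θ) with k>1 has mode (k−1)θ, so θ = 252/(k−1).
Need P(X < 931) = 0.99 with θ tied to k this way. Start at k = 2, θ = 252: P(X<931) ≈ 0.883.
Too low — raise k to concentrate. Iterating converges to k ≈ 3.5.
Then θ = 252/(3.5−1) ≈ 101.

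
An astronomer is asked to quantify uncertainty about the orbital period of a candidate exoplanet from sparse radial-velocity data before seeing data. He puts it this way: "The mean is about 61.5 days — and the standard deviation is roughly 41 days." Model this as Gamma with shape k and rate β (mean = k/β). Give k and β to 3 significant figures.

For Gamma(k, rate β): mean = k/β, variance = k/β², so CV = 1/√k.
CV = SD/mean = 41/61.5 = 0.6667, hence k = 1/CV² = 2.25.
Then β = k/mean = 2.25/61.5 = 0.0366.

k ≈ 2.25, β ≈ 0.0366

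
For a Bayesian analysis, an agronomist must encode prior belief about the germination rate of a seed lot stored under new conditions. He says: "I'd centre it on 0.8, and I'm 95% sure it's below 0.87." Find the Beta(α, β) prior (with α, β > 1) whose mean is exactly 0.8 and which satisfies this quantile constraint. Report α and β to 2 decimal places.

With mean 0.8 fixed, write α = 0.8s, β = 0.2s where s = α+β.
Need P(θ < 0.87) = 0.95 under Beta(0.8s, 0.2s). Normal approximation: (q−m)/√(m(1−m)/s) ≈ z_{0.95} = 1.64, so s ≈ 0.8·0.2·(1.64)²/(0.87−0.8)² = 88.3.
At s = 88.3: P(θ<0.87) ≈ 0.962. Adjusting to match 0.95 gives s ≈ 76.64.
So α = 0.8·76.64 ≈ 61.31, β = 0.2·76.64 ≈ 15.33.

α ≈ 61.31, β ≈ 15.33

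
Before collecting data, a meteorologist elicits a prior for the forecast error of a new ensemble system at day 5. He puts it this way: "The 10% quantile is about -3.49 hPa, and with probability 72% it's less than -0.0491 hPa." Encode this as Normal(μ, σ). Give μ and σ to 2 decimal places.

The p-quantile of Normal(μ,σ) is μ + z_p·σ, with z_{0.1} = -1.282 and z_{0.72} = 0.5828.
Eliminate σ: μ = (z₂·x₁ − z₁·x₂)/(z₂ − z₁) = (0.5828·-3.49 − (-1.282)·-0.0491)/1.864 = -1.12.
Then σ = (x₂ − x₁)/(z₂ − z₁) = (-0.0491 − -3.49)/1.864 = 1.85.

μ = -1.12, σ = 1.85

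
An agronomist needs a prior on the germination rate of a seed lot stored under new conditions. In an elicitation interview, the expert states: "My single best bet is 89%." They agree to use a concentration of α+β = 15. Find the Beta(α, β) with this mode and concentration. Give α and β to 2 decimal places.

For α,β > 1 the Beta mode is (α−1)/(α+β−2). With α+β = 15, the mode is (α−1)/13.
Set (α−1)/13 = 0.89 → α = 1 + 0.89·13 = 12.57.
β = 15 − α = 2.43.

α = 12.57, β = 2.43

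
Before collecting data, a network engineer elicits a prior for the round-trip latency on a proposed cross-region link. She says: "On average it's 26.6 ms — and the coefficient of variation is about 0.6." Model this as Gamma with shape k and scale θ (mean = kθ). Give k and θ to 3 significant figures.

k ≈ 2.78, θ ≈ 9.58

For Gamma(k, scale θ): mean = kθ, variance = kθ², so CV = 1/√k.
CV = 0.6, hence k = 1/CV² = 2.78.
Then θ = mean/k = 26.6/2.78 = 9.58.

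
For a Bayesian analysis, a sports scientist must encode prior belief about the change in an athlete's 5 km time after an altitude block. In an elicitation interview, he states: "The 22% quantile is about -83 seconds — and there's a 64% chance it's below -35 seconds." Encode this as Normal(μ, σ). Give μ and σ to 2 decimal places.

μ = -50.22, σ = 42.45

For Normal(μ,σ), the p-quantile is μ + z_p·σ. Here z_{0.22} = -0.7722, z_{0.64} = 0.3585.
So -83 = μ − 0.7722σ and -35 = μ + 0.3585σ.
Subtracting: σ = (-35 − -83)/(0.3585 − (-0.7722)) = 42.45.
Then μ = -83 − (-0.7722)·42.45 = -50.22.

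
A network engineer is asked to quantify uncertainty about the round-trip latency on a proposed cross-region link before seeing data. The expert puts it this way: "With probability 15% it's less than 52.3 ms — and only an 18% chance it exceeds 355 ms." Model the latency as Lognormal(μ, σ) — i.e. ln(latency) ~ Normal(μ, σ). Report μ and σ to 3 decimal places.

μ ≈ 4.974, σ ≈ 0.981

If T ~ Lognormal(μ,σ) then ln T ~ Normal(μ,σ), so the p-quantile of ln T is μ + z_p·σ.
ln(52.3) = 3.957 and ln(355) = 5.872; z_{0.15} = -1.036, z_{0.82} = 0.9154.
σ = (5.872 − 3.957)/(0.9154 − (-1.036)) = 0.981.
μ = 3.957 − (-1.036)·0.981 = 4.974.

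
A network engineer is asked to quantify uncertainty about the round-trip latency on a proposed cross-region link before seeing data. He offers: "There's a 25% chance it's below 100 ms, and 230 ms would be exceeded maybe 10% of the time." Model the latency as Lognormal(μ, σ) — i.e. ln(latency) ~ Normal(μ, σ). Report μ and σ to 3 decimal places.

If T ~ Lognormal(μ,σ) then ln T ~ Normal(μ,σ), so the p-quantile of ln T is μ + z_p·σ.
ln(100) = 4.605 and ln(230) = 5.438; z_{0.25} = -0.6745, z_{0.9} = 1.282.
σ = (5.438 − 4.605)/(1.282 − (-0.6745)) = 0.426.
μ = 4.605 − (-0.6745)·0.426 = 4.892.

μ ≈ 4.892, σ ≈ 0.426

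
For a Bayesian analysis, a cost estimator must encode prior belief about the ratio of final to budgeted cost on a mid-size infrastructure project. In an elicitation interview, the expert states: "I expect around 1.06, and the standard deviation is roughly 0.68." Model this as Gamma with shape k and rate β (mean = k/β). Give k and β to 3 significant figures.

For Gamma(k, rate β): mean = k/β, variance = k/β², so CV = 1/√k.
CV = SD/mean = 0.68/1.06 = 0.6415, hence k = 1/CV² = 2.43.
Then β = k/mean = 2.43/1.06 = 2.29.

k ≈ 2.43, β ≈ 2.29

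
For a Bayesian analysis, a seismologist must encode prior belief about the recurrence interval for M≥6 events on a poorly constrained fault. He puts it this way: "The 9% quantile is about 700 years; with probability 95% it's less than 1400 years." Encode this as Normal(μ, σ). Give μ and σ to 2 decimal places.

The p-quantile of Normal(μ,σ) is μ + z_p·σ, with z_{0.09} = -1.341 and z_{0.95} = 1.645.
Eliminate σ: μ = (z₂·x₁ − z₁·x₂)/(z₂ − z₁) = (1.645·700 − (-1.341)·1400)/2.986 = 1014.35.
Then σ = (x₂ − x₁)/(z₂ − z₁) = (1400 − 700)/2.986 = 234.46.

μ = 1014.35, σ = 234.46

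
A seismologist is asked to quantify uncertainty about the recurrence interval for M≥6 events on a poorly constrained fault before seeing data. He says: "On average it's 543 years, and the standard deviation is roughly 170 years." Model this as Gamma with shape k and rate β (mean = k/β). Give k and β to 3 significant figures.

k ≈ 10.2, β ≈ 0.0188

For Gamma(k, rate β): mean = k/β, variance = k/β², so CV = 1/√k.
CV = SD/mean = 170/543 = 0.3131, hence k = 1/CV² = 10.2.
Then β = k/mean = 10.2/543 = 0.0188.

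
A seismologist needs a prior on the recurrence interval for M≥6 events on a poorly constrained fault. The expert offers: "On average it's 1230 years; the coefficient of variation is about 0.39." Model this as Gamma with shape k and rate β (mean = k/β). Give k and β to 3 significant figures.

For Gamma(k, rate β): mean = k/β, variance = k/β², so CV = 1/√k.
CV = 0.39, hence k = 1/CV² = 6.57.
Then β = k/mean = 6.57/1230 = 0.00535.

k ≈ 6.57, β ≈ 0.00535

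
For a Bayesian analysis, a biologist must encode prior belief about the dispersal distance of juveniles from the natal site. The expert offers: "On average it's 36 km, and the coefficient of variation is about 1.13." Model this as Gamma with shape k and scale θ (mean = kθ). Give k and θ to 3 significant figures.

For Gamma(k, scale θ): mean = kθ, variance = kθ², so CV = 1/√k.
CV = 1.13, hence k = 1/CV² = 0.783.
Then θ = mean/k = 36/0.783 = 46.

k ≈ 0.783, θ ≈ 46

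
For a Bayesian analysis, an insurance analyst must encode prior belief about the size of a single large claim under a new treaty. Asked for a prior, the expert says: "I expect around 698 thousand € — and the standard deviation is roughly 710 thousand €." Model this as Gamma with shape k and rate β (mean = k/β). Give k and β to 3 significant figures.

k ≈ 0.966, β ≈ 0.00138

For Gamma(k, rate β): mean = k/β, variance = k/β², so CV = 1/√k.
CV = SD/mean = 710/698 = 1.017, hence k = 1/CV² = 0.966.
Then β = k/mean = 0.966/698 = 0.00138.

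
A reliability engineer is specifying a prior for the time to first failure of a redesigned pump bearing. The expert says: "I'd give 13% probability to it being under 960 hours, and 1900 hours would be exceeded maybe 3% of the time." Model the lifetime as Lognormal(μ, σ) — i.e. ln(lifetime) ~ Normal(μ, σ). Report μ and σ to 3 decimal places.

If T ~ Lognormal(μ,σ) then ln T ~ Normal(μ,σ), so the p-quantile of ln T is μ + z_p·σ.
ln(960) = 6.867 and ln(1900) = 7.55; z_{0.13} = -1.126, z_{0.97} = 1.881.
σ = (7.55 − 6.867)/(1.881 − (-1.126)) = 0.227.
μ = 6.867 − (-1.126)·0.227 = 7.123.

μ ≈ 7.123, σ ≈ 0.227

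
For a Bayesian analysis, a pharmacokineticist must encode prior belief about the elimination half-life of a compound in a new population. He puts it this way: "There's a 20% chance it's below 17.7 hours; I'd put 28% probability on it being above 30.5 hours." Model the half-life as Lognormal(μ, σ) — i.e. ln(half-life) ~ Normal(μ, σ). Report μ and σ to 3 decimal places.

μ ≈ 3.195, σ ≈ 0.382

If T ~ Lognormal(μ,σ) then ln T ~ Normal(μ,σ), so the p-quantile of ln T is μ + z_p·σ.
ln(17.7) = 2.874 and ln(30.5) = 3.418; z_{0.2} = -0.8416, z_{0.72} = 0.5828.
σ = (3.418 − 2.874)/(0.5828 − (-0.8416)) = 0.382.
μ = 2.874 − (-0.8416)·0.382 = 3.195.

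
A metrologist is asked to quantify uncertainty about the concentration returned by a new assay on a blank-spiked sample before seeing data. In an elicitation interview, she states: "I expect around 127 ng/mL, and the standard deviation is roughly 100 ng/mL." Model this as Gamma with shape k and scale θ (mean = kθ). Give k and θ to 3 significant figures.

k ≈ 1.61, θ ≈ 78.7

For Gamma(k, scale θ): mean = kθ, variance = kθ², so CV = 1/√k.
CV = SD/mean = 100/127 = 0.7874, hence k = 1/CV² = 1.61.
Then θ = mean/k = 127/1.61 = 78.7.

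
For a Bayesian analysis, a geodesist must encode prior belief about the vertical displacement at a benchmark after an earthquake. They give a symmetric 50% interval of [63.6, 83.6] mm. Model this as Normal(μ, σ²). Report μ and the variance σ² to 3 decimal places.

A symmetric 50% interval runs μ ± z·σ with z = 0.6745.
Half-width = 10, so σ = 10/0.6745 = 14.8260 and σ² = 219.811.
μ is the interval midpoint, 73.600.

μ = 73.600, σ² = 219.811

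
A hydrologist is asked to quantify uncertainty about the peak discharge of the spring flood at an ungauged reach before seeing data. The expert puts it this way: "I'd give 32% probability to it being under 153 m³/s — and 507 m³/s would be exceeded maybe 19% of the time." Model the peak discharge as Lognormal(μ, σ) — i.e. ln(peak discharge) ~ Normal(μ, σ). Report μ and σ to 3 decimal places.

μ ≈ 5.447, σ ≈ 0.890

If T ~ Lognormal(μ,σ) then ln T ~ Normal(μ,σ), so the p-quantile of ln T is μ + z_p·σ.
ln(153) = 5.03 and ln(507) = 6.229; z_{0.32} = -0.4677, z_{0.81} = 0.8779.
σ = (6.229 − 5.03)/(0.8779 − (-0.4677)) = 0.890.
μ = 5.03 − (-0.4677)·0.890 = 5.447.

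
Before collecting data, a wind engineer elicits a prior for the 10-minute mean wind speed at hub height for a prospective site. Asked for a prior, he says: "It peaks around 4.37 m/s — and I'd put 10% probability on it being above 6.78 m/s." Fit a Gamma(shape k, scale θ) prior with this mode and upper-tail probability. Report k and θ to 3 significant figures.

Gamma(k,θ) with k>1 has mode (k−1)θ, so θ = 4.37/(k−1).
Need P(X < 6.78) = 0.9 with θ tied to k this way. Start at k = 2, θ = 4.37: P(X<6.78) ≈ 0.459.
Too low — raise k to concentrate. Iterating converges to k ≈ 10.7.
Then θ = 4.37/(10.7−1) ≈ 0.451.

k ≈ 10.7, θ ≈ 0.451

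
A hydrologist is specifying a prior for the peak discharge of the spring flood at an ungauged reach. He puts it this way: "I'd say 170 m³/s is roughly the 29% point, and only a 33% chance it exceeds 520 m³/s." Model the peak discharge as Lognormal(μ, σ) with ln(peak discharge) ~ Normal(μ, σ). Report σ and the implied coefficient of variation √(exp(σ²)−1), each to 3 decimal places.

If T ~ Lognormal(μ,σ) then ln T ~ Normal(μ,σ), so the p-quantile of ln T is μ + z_p·σ.
ln(170) = 5.136 and ln(520) = 6.254; z_{0.29} = -0.5534, z_{0.67} = 0.4399.
σ = (6.254 − 5.136)/(0.4399 − (-0.5534)) = 1.126.
μ = 5.136 − (-0.5534)·1.126 = 5.759.
CV = √(exp(σ²)−1) = √(exp(1.2669)−1) = 1.597.

σ ≈ 1.126, CV ≈ 1.597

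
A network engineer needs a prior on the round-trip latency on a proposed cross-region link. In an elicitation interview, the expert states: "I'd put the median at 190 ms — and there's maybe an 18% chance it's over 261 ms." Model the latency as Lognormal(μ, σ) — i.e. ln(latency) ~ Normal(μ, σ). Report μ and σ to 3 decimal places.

If T ~ Lognormal(μ,σ) then ln T ~ Normal(μ,σ), so the p-quantile of ln T is μ + z_p·σ.
ln(190) = 5.247 and ln(261) = 5.565; z_{0.5} = 0, z_{0.82} = 0.9154.
σ = (5.565 − 5.247)/(0.9154 − (0)) = 0.347.
μ = 5.247 − (0)·0.347 = 5.247.

μ ≈ 5.247, σ ≈ 0.347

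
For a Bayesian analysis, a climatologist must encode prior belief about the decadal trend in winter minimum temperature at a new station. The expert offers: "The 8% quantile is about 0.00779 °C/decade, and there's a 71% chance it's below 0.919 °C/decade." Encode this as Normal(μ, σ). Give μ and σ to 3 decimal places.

The p-quantile of Normal(μ,σ) is μ + z_p·σ, with z_{0.08} = -1.405 and z_{0.71} = 0.5534.
Eliminate σ: μ = (z₂·x₁ − z₁·x₂)/(z₂ − z₁) = (0.5534·0.00779 − (-1.405)·0.919)/1.958 = 0.662.
Then σ = (x₂ − x₁)/(z₂ − z₁) = (0.919 − 0.00779)/1.958 = 0.465.

μ = 0.662, σ = 0.465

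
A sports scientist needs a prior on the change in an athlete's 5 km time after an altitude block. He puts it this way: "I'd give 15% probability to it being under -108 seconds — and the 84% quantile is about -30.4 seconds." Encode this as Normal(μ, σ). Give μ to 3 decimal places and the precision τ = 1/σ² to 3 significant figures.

The p-quantile of Normal(μ,σ) is μ + z_p·σ, with z_{0.15} = -1.036 and z_{0.84} = 0.9945.
Eliminate σ: μ = (z₂·x₁ − z₁·x₂)/(z₂ − z₁) = (0.9945·-108 − (-1.036)·-30.4)/2.031 = -68.398.
Then σ = (x₂ − x₁)/(z₂ − z₁) = (-30.4 − -108)/2.031 = 38.210.
Precision τ = 1/σ² = 1/38.21² = 0.000685.

μ = -68.398, τ = 0.000685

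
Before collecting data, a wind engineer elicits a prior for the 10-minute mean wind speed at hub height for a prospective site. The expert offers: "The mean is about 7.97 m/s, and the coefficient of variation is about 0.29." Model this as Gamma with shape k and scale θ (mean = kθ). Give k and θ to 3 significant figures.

For Gamma(k, scale θ): mean = kθ, variance = kθ², so CV = 1/√k.
CV = 0.29, hence k = 1/CV² = 11.9.
Then θ = mean/k = 7.97/11.9 = 0.67.

k ≈ 11.9, θ ≈ 0.67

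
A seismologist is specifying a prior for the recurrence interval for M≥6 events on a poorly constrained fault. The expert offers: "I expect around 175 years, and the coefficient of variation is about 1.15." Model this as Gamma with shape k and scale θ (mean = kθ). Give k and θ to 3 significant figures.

For Gamma(k, scale θ): mean = kθ, variance = kθ², so CV = 1/√k.
CV = 1.15, hence k = 1/CV² = 0.756.
Then θ = mean/k = 175/0.756 = 231.

k ≈ 0.756, θ ≈ 231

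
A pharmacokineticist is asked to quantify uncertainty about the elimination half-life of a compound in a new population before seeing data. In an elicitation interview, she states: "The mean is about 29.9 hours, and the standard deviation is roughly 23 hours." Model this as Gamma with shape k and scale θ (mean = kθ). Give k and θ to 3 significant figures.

For Gamma(k, scale θ): mean = kθ, variance = kθ², so CV = 1/√k.
CV = SD/mean = 23/29.9 = 0.7692, hence k = 1/CV² = 1.69.
Then θ = mean/k = 29.9/1.69 = 17.7.

k ≈ 1.69, θ ≈ 17.7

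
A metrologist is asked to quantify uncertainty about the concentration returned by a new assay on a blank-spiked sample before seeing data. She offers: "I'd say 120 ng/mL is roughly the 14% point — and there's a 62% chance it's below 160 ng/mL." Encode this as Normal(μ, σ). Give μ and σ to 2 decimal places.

For Normal(μ,σ), the p-quantile is μ + z_p·σ. Here z_{0.14} = -1.08, z_{0.62} = 0.3055.
So 120 = μ − 1.08σ and 160 = μ + 0.3055σ.
Subtracting: σ = (160 − 120)/(0.3055 − (-1.08)) = 28.86.
Then μ = 120 − (-1.08)·28.86 = 151.18.

μ = 151.18, σ = 28.86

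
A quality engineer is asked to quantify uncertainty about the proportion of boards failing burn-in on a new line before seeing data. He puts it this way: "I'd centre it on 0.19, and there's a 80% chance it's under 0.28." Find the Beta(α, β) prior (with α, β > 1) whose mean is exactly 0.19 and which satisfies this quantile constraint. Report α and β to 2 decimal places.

α ≈ 2.16, β ≈ 9.20

With mean 0.19 fixed, write α = 0.19s, β = 0.81s where s = α+β.
Need P(θ < 0.28) = 0.8 under Beta(0.19s, 0.81s). Normal approximation: (q−m)/√(m(1−m)/s) ≈ z_{0.8} = 0.842, so s ≈ 0.19·0.81·(0.842)²/(0.28−0.19)² = 13.5.
At s = 13.5: P(θ<0.28) ≈ 0.814. Adjusting to match 0.8 gives s ≈ 11.35.
So α = 0.19·11.35 ≈ 2.16, β = 0.81·11.35 ≈ 9.20.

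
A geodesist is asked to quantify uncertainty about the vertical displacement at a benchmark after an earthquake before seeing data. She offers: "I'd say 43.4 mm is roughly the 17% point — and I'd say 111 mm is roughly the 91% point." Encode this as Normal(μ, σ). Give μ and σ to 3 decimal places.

μ = 71.506, σ = 29.456

For Normal(μ,σ), the p-quantile is μ + z_p·σ. Here z_{0.17} = -0.9542, z_{0.91} = 1.341.
So 43.4 = μ − 0.9542σ and 111 = μ + 1.341σ.
Subtracting: σ = (111 − 43.4)/(1.341 − (-0.9542)) = 29.456.
Then μ = 43.4 − (-0.9542)·29.456 = 71.506.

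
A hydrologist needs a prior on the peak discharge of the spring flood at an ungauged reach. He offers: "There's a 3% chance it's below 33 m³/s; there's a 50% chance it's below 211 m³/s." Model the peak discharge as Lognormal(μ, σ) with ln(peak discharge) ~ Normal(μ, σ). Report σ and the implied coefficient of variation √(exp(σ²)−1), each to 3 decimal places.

σ ≈ 0.986, CV ≈ 1.283

If T ~ Lognormal(μ,σ) then ln T ~ Normal(μ,σ), so the p-quantile of ln T is μ + z_p·σ.
ln(33) = 3.497 and ln(211) = 5.352; z_{0.03} = -1.881, z_{0.5} = 0.
σ = (5.352 − 3.497)/(0 − (-1.881)) = 0.986.
μ = 3.497 − (-1.881)·0.986 = 5.352.
CV = √(exp(σ²)−1) = √(exp(0.9731)−1) = 1.283.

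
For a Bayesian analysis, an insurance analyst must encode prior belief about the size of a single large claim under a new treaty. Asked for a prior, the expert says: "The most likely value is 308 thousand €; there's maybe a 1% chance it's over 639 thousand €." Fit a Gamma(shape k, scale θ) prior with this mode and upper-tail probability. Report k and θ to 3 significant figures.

k ≈ 10.2, θ ≈ 33.6

Gamma(k,θ) with k>1 has mode (k−1)θ, so θ = 308/(k−1).
Need P(X < 639) = 0.99 with θ tied to k this way. Start at k = 2, θ = 308: P(X<639) ≈ 0.614.
Too low — raise k to concentrate. Iterating converges to k ≈ 10.2.
Then θ = 308/(10.2−1) ≈ 33.6.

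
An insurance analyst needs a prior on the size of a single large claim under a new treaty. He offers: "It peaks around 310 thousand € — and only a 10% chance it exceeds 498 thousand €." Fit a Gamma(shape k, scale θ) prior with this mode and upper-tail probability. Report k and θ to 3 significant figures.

Gamma(k,θ) with k>1 has mode (k−1)θ, so θ = 310/(k−1).
Need P(X < 498) = 0.9 with θ tied to k this way. Start at k = 2, θ = 310: P(X<498) ≈ 0.477.
Too low — raise k to concentrate. Iterating converges to k ≈ 9.37.
Then θ = 310/(9.37−1) ≈ 37.1.

k ≈ 9.37, θ ≈ 37.1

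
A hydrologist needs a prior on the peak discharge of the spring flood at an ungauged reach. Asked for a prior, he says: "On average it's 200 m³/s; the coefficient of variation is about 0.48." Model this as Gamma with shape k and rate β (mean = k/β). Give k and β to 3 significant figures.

For Gamma(k, rate β): mean = k/β, variance = k/β², so CV = 1/√k.
CV = 0.48, hence k = 1/CV² = 4.34.
Then β = k/mean = 4.34/200 = 0.0217.

k ≈ 4.34, β ≈ 0.0217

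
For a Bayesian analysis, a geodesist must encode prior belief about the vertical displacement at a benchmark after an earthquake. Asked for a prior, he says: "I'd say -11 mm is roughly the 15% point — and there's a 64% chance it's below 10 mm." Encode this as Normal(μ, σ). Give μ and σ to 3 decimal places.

μ = 4.603, σ = 15.055

For Normal(μ,σ), the p-quantile is μ + z_p·σ. Here z_{0.15} = -1.036, z_{0.64} = 0.3585.
So -11 = μ − 1.036σ and 10 = μ + 0.3585σ.
Subtracting: σ = (10 − -11)/(0.3585 − (-1.036)) = 15.055.
Then μ = -11 − (-1.036)·15.055 = 4.603.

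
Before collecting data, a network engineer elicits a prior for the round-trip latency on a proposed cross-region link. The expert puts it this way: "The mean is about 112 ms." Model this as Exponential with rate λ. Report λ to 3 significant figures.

Exponential mean = 1/λ, so λ = 1/112.0 = 0.00893.

λ ≈ 0.00893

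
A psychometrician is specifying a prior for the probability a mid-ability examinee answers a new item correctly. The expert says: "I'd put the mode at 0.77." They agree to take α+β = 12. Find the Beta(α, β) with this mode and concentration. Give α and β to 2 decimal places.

α = 8.70, β = 3.30

For α,β > 1 the Beta mode is (α−1)/(α+β−2). With α+β = 12, the mode is (α−1)/10.
Set (α−1)/10 = 0.77 → α = 1 + 0.77·10 = 8.70.
β = 12 − α = 3.30.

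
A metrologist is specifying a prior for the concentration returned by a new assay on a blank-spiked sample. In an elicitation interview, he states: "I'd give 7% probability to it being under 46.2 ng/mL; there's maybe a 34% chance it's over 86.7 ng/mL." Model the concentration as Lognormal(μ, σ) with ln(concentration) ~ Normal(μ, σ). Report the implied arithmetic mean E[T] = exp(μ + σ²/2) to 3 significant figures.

If T ~ Lognormal(μ,σ) then ln T ~ Normal(μ,σ), so the p-quantile of ln T is μ + z_p·σ.
ln(46.2) = 3.833 and ln(86.7) = 4.462; z_{0.07} = -1.476, z_{0.66} = 0.4125.
σ = (4.462 − 3.833)/(0.4125 − (-1.476)) = 0.333.
μ = 3.833 − (-1.476)·0.333 = 4.325.
E[T] = exp(μ + σ²/2) = exp(4.325 + 0.0556) = 79.9 ng/mL.

E[T] ≈ 79.9 ng/mL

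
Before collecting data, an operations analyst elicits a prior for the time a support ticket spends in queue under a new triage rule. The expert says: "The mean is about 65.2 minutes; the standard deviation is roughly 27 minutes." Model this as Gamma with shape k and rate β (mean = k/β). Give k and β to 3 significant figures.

For Gamma(k, rate β): mean = k/β, variance = k/β², so CV = 1/√k.
CV = SD/mean = 27/65.2 = 0.4141, hence k = 1/CV² = 5.83.
Then β = k/mean = 5.83/65.2 = 0.0894.

k ≈ 5.83, β ≈ 0.0894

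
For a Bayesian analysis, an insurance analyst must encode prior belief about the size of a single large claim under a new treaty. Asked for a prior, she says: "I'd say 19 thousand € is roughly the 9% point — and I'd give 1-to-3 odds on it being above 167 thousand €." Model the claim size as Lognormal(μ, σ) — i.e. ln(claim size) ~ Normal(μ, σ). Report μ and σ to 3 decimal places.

μ ≈ 4.391, σ ≈ 1.079

If T ~ Lognormal(μ,σ) then ln T ~ Normal(μ,σ), so the p-quantile of ln T is μ + z_p·σ.
ln(19) = 2.944 and ln(167) = 5.118; z_{0.09} = -1.341, z_{0.75} = 0.6745.
σ = (5.118 − 2.944)/(0.6745 − (-1.341)) = 1.079.
μ = 2.944 − (-1.341)·1.079 = 4.391.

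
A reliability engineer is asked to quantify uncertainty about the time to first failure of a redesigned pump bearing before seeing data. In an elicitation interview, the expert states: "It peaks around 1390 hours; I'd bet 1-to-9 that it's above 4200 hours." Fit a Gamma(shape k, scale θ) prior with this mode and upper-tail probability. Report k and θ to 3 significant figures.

k ≈ 2.55, θ ≈ 895

Gamma(k,θ) with k>1 has mode (k−1)θ, so θ = 1390/(k−1).
Need P(X < 4200) = 0.9 with θ tied to k this way. Start at k = 2, θ = 1390: P(X<4200) ≈ 0.804.
Too low — raise k to concentrate. Iterating converges to k ≈ 2.55.
Then θ = 1390/(2.55−1) ≈ 895.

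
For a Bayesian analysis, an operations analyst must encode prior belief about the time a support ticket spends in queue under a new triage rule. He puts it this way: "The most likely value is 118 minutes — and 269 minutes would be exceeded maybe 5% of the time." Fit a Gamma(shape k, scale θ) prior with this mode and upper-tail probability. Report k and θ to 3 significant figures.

k ≈ 5.04, θ ≈ 29.2

Gamma(k,θ) with k>1 has mode (k−1)θ, so θ = 118/(k−1).
Need P(X < 269) = 0.95 with θ tied to k this way. Start at k = 2, θ = 118: P(X<269) ≈ 0.664.
Too low — raise k to concentrate. Iterating converges to k ≈ 5.04.
Then θ = 118/(5.04−1) ≈ 29.2.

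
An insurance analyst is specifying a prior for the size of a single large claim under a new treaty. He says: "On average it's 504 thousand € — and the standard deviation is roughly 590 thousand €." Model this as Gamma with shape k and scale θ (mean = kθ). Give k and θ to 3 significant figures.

k ≈ 0.73, θ ≈ 691

For Gamma(k, scale θ): mean = kθ, variance = kθ², so CV = 1/√k.
CV = SD/mean = 590/504 = 1.171, hence k = 1/CV² = 0.73.
Then θ = mean/k = 504/0.73 = 691.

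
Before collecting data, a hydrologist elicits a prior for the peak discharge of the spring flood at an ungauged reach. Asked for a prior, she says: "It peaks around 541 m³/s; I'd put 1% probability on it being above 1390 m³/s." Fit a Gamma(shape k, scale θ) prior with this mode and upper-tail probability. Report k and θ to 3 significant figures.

Gamma(k,θ) with k>1 has mode (k−1)θ, so θ = 541/(k−1).
Need P(X < 1390) = 0.99 with θ tied to k this way. Start at k = 2, θ = 541: P(X<1390) ≈ 0.727.
Too low — raise k to concentrate. Iterating converges to k ≈ 6.24.
Then θ = 541/(6.24−1) ≈ 103.

k ≈ 6.24, θ ≈ 103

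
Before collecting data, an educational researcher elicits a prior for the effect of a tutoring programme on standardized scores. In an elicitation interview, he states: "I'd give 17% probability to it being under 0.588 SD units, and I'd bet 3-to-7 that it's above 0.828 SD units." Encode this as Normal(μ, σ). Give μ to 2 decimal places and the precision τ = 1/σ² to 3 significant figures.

For Normal(μ,σ), the p-quantile is μ + z_p·σ. Here z_{0.17} = -0.9542, z_{0.7} = 0.5244.
So 0.588 = μ − 0.9542σ and 0.828 = μ + 0.5244σ.
Subtracting: σ = (0.828 − 0.588)/(0.5244 − (-0.9542)) = 0.16.
Then μ = 0.588 − (-0.9542)·0.16 = 0.74.
Precision τ = 1/σ² = 1/0.1623² = 38.

μ = 0.74, τ = 38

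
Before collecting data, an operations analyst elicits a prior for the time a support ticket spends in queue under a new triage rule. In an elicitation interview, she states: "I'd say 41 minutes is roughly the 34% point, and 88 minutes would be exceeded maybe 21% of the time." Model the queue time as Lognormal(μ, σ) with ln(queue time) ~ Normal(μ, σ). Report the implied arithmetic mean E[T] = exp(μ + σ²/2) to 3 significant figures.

E[T] ≈ 64.6 minutes

If T ~ Lognormal(μ,σ) then ln T ~ Normal(μ,σ), so the p-quantile of ln T is μ + z_p·σ.
ln(41) = 3.714 and ln(88) = 4.477; z_{0.34} = -0.4125, z_{0.79} = 0.8064.
σ = (4.477 − 3.714)/(0.8064 − (-0.4125)) = 0.627.
μ = 3.714 − (-0.4125)·0.627 = 3.972.
E[T] = exp(μ + σ²/2) = exp(3.972 + 0.1963) = 64.6 minutes.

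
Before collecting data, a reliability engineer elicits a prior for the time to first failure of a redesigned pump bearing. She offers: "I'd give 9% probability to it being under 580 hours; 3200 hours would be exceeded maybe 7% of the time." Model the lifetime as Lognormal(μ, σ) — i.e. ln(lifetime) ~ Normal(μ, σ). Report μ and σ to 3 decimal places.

If T ~ Lognormal(μ,σ) then ln T ~ Normal(μ,σ), so the p-quantile of ln T is μ + z_p·σ.
ln(580) = 6.363 and ln(3200) = 8.071; z_{0.09} = -1.341, z_{0.93} = 1.476.
σ = (8.071 − 6.363)/(1.476 − (-1.341)) = 0.606.
μ = 6.363 − (-1.341)·0.606 = 7.176.

μ ≈ 7.176, σ ≈ 0.606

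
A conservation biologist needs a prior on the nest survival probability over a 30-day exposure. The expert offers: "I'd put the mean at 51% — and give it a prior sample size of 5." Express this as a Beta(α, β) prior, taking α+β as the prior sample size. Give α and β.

Under the effective-sample-size interpretation, Beta(α, β) has prior mean α/(α+β) and prior sample size α+β.
So α+β = 5 and α/(α+β) = 0.51, giving α = 0.51·5 = 2.55 and β = 5 − 2.55 = 2.45.

α = 2.55, β = 2.45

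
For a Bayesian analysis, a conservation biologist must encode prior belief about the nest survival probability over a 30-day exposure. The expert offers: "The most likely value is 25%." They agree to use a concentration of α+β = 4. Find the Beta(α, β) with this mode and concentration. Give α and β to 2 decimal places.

α = 1.50, β = 2.50

For α,β > 1 the Beta mode is (α−1)/(α+β−2). With α+β = 4, the mode is (α−1)/2.
Set (α−1)/2 = 0.25 → α = 1 + 0.25·2 = 1.50.
β = 4 − α = 2.50.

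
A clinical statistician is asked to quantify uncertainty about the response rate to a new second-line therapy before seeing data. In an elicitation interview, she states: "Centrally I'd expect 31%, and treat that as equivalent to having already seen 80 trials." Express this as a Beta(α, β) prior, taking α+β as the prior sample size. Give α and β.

α = 24.8, β = 55.2

Under the effective-sample-size interpretation, Beta(α, β) has prior mean α/(α+β) and prior sample size α+β.
So α+β = 80 and α/(α+β) = 0.31, giving α = 0.31·80 = 24.8 and β = 80 − 24.8 = 55.2.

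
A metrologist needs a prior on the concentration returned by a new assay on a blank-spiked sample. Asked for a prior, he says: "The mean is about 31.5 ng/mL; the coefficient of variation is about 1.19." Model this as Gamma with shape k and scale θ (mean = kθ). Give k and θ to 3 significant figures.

k ≈ 0.706, θ ≈ 44.6

For Gamma(k, scale θ): mean = kθ, variance = kθ², so CV = 1/√k.
CV = 1.19, hence k = 1/CV² = 0.706.
Then θ = mean/k = 31.5/0.706 = 44.6.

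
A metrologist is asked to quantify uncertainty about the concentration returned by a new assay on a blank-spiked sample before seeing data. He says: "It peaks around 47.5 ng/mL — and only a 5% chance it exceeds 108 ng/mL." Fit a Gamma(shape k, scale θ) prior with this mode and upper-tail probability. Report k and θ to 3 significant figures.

k ≈ 5.07, θ ≈ 11.7

Gamma(k,θ) with k>1 has mode (k−1)θ, so θ = 47.5/(k−1).
Need P(X < 108) = 0.95 with θ tied to k this way. Start at k = 2, θ = 47.5: P(X<108) ≈ 0.663.
Too low — raise k to concentrate. Iterating converges to k ≈ 5.07.
Then θ = 47.5/(5.07−1) ≈ 11.7.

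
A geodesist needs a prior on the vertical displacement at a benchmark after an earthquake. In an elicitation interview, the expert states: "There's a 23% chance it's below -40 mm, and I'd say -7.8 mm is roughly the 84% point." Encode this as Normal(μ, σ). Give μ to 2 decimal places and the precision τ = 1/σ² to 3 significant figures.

μ = -26.27, τ = 0.0029

For Normal(μ,σ), the p-quantile is μ + z_p·σ. Here z_{0.23} = -0.7388, z_{0.84} = 0.9945.
So -40 = μ − 0.7388σ and -7.8 = μ + 0.9945σ.
Subtracting: σ = (-7.8 − -40)/(0.9945 − (-0.7388)) = 18.58.
Then μ = -40 − (-0.7388)·18.58 = -26.27.
Precision τ = 1/σ² = 1/18.58² = 0.0029.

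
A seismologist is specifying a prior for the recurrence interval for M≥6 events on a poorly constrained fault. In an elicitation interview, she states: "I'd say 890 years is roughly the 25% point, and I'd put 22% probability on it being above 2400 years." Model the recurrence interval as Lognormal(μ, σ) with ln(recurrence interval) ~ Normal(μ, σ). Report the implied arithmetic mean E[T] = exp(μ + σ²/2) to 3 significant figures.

E[T] ≈ 1790 years

If T ~ Lognormal(μ,σ) then ln T ~ Normal(μ,σ), so the p-quantile of ln T is μ + z_p·σ.
ln(890) = 6.791 and ln(2400) = 7.783; z_{0.25} = -0.6745, z_{0.78} = 0.7722.
σ = (7.783 − 6.791)/(0.7722 − (-0.6745)) = 0.686.
μ = 6.791 − (-0.6745)·0.686 = 7.254.
E[T] = exp(μ + σ²/2) = exp(7.254 + 0.2351) = 1790 years.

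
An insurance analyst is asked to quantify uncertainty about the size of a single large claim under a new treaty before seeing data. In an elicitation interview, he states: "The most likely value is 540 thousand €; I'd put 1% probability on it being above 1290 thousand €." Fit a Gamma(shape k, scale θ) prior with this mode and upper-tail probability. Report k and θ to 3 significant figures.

Gamma(k,θ) with k>1 has mode (k−1)θ, so θ = 540/(k−1).
Need P(X < 1290) = 0.99 with θ tied to k this way. Start at k = 2, θ = 540: P(X<1290) ≈ 0.689.
Too low — raise k to concentrate. Iterating converges to k ≈ 7.25.
Then θ = 540/(7.25−1) ≈ 86.4.

k ≈ 7.25, θ ≈ 86.4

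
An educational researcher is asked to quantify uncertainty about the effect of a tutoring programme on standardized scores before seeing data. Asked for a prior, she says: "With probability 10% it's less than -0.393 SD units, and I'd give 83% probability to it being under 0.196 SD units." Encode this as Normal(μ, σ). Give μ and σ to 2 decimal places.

μ = -0.06, σ = 0.26

The p-quantile of Normal(μ,σ) is μ + z_p·σ, with z_{0.1} = -1.282 and z_{0.83} = 0.9542.
Eliminate σ: μ = (z₂·x₁ − z₁·x₂)/(z₂ − z₁) = (0.9542·-0.393 − (-1.282)·0.196)/2.236 = -0.06.
Then σ = (x₂ − x₁)/(z₂ − z₁) = (0.196 − -0.393)/2.236 = 0.26.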